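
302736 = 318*952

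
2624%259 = 34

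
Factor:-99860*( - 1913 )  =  191032180 = 2^2*5^1*1913^1*4993^1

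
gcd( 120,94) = 2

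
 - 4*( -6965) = 27860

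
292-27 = 265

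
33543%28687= 4856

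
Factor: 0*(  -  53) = 0^1 =0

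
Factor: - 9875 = - 5^3*79^1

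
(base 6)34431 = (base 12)2A17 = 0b1001100110011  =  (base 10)4915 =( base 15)16CA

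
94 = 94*1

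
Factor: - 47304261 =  - 3^2* 23^1 * 228523^1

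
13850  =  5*2770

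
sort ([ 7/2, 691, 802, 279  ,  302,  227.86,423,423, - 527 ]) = [ - 527,7/2, 227.86 , 279, 302, 423, 423, 691, 802 ] 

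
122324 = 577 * 212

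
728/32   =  22 + 3/4 = 22.75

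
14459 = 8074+6385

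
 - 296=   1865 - 2161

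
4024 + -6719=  - 2695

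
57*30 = 1710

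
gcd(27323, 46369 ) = 89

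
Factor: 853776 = 2^4 * 3^2*7^2*11^2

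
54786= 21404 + 33382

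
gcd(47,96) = 1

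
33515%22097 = 11418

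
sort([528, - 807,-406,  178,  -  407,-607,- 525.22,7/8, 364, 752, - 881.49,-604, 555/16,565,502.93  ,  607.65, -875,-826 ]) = [ - 881.49, - 875, - 826, - 807,- 607,-604,  -  525.22,-407,-406,  7/8,  555/16,178,364, 502.93,528,565, 607.65 , 752 ]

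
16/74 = 8/37 = 0.22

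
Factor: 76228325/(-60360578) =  - 2^(-1 ) * 5^2*23^1*37^1*97^(-1 )*3583^1*311137^( - 1)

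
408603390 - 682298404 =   -  273695014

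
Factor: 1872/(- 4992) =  - 2^( - 3)*3^1 = - 3/8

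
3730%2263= 1467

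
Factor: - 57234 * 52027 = -2^1*3^1*9539^1*52027^1   =  - 2977713318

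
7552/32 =236 = 236.00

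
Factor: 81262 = 2^1 * 41^1*991^1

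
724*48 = 34752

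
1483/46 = 32 + 11/46  =  32.24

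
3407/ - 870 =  - 4+73/870  =  - 3.92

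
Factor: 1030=2^1*5^1*103^1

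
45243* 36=1628748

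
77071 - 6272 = 70799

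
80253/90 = 891 + 7/10 = 891.70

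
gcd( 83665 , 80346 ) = 1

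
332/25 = 13 + 7/25 = 13.28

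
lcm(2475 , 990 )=4950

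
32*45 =1440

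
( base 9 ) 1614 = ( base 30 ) 1AS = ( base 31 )18J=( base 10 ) 1228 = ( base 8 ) 2314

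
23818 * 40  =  952720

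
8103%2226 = 1425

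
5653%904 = 229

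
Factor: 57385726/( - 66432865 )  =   - 2^1*5^( - 1)*173^( - 1 )*76801^( - 1 )*28692863^1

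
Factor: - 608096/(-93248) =2^( - 1) * 47^( - 1)*613^1 = 613/94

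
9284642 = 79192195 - 69907553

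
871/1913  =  871/1913 = 0.46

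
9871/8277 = 9871/8277 = 1.19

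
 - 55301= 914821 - 970122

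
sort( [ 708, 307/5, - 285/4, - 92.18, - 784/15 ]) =[- 92.18, - 285/4, - 784/15,307/5 , 708 ] 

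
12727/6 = 2121 + 1/6= 2121.17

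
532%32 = 20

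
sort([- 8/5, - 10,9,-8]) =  [ - 10, - 8, - 8/5,9]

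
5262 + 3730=8992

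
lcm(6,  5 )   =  30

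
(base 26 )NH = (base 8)1147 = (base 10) 615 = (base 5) 4430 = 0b1001100111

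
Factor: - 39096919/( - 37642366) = 2^( - 1 )*197^( - 1 )*1481^1*26399^1*95539^( - 1 )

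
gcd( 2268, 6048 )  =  756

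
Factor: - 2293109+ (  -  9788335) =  - 2^2 *3^1*31^1 * 47^1 * 691^1= - 12081444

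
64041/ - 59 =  - 1086 +33/59 =- 1085.44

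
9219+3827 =13046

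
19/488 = 19/488 = 0.04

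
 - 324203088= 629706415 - 953909503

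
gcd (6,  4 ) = 2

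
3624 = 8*453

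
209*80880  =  16903920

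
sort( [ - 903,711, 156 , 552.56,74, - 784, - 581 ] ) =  [ - 903, - 784, - 581,74,156,552.56 , 711] 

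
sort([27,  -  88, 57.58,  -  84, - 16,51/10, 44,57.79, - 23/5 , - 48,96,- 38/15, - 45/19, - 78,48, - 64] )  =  [  -  88, - 84,  -  78, - 64, - 48, - 16, - 23/5, - 38/15 ,-45/19,51/10,27 , 44,48,57.58,57.79,96]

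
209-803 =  - 594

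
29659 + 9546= 39205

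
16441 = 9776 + 6665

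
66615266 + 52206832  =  118822098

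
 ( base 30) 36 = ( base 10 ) 96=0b1100000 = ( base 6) 240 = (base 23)44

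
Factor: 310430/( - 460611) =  - 2^1*3^( - 2 )*5^1 * 37^1*61^( - 1) = - 370/549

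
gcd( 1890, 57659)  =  7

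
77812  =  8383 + 69429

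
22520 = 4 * 5630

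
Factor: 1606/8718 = 803/4359 = 3^(  -  1 ) * 11^1*73^1 * 1453^( - 1) 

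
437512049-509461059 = -71949010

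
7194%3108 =978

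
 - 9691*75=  - 726825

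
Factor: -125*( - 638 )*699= 2^1*3^1 *5^3*11^1 * 29^1 * 233^1 = 55745250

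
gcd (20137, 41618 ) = 1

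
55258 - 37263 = 17995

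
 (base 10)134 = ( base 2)10000110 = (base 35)3t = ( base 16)86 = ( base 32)46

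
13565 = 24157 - 10592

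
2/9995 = 2/9995 = 0.00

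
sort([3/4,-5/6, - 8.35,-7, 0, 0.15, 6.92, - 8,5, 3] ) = [ - 8.35, - 8, - 7, - 5/6,0, 0.15, 3/4, 3, 5, 6.92]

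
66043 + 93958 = 160001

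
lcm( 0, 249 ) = 0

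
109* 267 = 29103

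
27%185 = 27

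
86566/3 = 86566/3= 28855.33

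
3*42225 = 126675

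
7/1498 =1/214 = 0.00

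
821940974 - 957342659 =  - 135401685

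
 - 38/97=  - 38/97 = - 0.39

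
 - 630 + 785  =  155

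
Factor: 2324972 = 2^2*13^1*44711^1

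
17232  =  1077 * 16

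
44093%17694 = 8705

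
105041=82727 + 22314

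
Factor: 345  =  3^1 * 5^1*23^1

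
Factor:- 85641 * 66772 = -2^2*3^1 * 16693^1*28547^1 = -5718420852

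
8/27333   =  8/27333 =0.00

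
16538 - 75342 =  - 58804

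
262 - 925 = - 663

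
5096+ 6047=11143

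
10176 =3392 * 3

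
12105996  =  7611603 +4494393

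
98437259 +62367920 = 160805179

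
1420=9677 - 8257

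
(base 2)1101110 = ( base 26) 46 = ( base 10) 110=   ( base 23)4I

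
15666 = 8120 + 7546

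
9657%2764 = 1365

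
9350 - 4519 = 4831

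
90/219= 30/73 = 0.41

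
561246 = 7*80178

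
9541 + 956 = 10497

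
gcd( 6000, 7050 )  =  150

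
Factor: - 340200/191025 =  - 2^3*3^2*7^1* 283^( - 1 ) = - 504/283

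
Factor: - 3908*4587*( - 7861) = 140916254556=2^2*3^1*7^1*11^1*139^1*977^1*1123^1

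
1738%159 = 148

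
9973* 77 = 767921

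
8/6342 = 4/3171= 0.00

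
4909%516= 265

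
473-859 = -386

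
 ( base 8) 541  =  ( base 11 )2a1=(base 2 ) 101100001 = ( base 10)353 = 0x161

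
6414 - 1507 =4907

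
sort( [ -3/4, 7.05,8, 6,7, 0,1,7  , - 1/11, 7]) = [ - 3/4,-1/11, 0, 1 , 6, 7, 7, 7 , 7.05, 8]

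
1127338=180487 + 946851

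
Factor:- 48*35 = -2^4*3^1 *5^1*7^1 = -1680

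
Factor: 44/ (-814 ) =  -2^1*37^(-1) =-2/37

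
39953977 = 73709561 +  - 33755584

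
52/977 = 52/977 = 0.05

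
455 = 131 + 324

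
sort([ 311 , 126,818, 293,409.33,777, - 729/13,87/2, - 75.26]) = [ - 75.26, - 729/13, 87/2,  126, 293, 311, 409.33, 777,  818]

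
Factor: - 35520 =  - 2^6*3^1*5^1*37^1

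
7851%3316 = 1219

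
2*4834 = 9668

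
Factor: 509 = 509^1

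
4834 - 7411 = - 2577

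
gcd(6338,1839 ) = 1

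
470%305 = 165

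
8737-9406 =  - 669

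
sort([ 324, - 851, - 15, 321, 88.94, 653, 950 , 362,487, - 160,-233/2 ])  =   [-851, - 160, - 233/2, - 15,88.94, 321, 324, 362,487, 653, 950 ]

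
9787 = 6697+3090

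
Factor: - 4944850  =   - 2^1*5^2 * 98897^1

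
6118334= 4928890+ 1189444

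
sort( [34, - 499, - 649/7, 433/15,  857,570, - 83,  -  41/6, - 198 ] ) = [ - 499  , -198,- 649/7, - 83, - 41/6, 433/15, 34, 570, 857 ] 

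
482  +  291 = 773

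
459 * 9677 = 4441743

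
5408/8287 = 5408/8287 = 0.65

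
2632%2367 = 265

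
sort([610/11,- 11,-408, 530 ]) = [ - 408, - 11, 610/11, 530 ] 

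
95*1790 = 170050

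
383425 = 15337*25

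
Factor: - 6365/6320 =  - 2^( - 4)*19^1*67^1 *79^( - 1 )= - 1273/1264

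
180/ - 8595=-1 + 187/191 = - 0.02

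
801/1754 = 801/1754= 0.46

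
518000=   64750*8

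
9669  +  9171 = 18840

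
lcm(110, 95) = 2090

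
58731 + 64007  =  122738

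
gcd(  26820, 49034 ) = 2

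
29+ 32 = 61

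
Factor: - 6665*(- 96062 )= 640253230 = 2^1*5^1*31^1*43^2*1117^1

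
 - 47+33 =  - 14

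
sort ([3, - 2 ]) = [-2,3 ]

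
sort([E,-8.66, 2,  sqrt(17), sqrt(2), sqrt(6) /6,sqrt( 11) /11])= [ - 8.66,sqrt( 11 )/11,  sqrt( 6) /6,sqrt( 2) , 2, E,sqrt(17) ] 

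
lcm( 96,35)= 3360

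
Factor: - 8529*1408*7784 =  - 2^10*3^1*7^1*11^1*139^1*2843^1= - 93476748288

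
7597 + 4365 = 11962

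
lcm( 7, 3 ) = 21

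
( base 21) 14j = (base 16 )220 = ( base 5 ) 4134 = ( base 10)544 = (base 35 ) FJ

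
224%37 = 2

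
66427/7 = 9489 + 4/7 = 9489.57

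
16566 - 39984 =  - 23418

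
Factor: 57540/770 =822/11 = 2^1*3^1*11^( - 1 )*137^1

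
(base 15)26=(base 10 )36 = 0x24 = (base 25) 1b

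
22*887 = 19514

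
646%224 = 198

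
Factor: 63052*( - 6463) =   -  2^2*11^1*23^1*281^1 * 1433^1 = - 407505076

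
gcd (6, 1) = 1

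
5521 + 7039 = 12560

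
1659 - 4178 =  - 2519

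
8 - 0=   8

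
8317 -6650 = 1667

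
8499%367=58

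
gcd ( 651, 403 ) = 31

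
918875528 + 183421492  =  1102297020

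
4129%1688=753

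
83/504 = 83/504 = 0.16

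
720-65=655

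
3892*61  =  237412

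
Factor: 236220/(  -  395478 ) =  - 310/519 = - 2^1 *3^(-1)*5^1*31^1 * 173^( - 1 ) 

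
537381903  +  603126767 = 1140508670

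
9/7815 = 3/2605= 0.00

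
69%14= 13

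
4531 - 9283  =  -4752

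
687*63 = 43281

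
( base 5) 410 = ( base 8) 151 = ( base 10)105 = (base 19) 5a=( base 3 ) 10220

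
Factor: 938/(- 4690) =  - 5^(-1 ) = - 1/5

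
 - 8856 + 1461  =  -7395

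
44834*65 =2914210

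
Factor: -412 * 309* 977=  - 2^2*3^1*103^2*977^1 = - 124379916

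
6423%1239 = 228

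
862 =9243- 8381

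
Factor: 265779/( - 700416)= - 2^( - 12 )*  19^( - 1)*29531^1  =  - 29531/77824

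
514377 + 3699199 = 4213576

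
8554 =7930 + 624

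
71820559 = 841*85399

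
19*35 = 665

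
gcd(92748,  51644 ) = 4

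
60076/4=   15019 =15019.00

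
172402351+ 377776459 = 550178810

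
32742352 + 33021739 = 65764091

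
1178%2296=1178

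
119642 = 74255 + 45387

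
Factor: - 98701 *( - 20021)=89^1*1109^1  *20021^1 = 1976092721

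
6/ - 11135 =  - 1 + 11129/11135 = - 0.00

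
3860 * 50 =193000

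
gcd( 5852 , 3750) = 2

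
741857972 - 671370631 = 70487341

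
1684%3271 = 1684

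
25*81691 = 2042275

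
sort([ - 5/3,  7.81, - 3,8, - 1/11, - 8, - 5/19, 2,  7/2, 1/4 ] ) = [ - 8, - 3, - 5/3 ,- 5/19, - 1/11, 1/4,2,7/2, 7.81,  8]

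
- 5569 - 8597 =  - 14166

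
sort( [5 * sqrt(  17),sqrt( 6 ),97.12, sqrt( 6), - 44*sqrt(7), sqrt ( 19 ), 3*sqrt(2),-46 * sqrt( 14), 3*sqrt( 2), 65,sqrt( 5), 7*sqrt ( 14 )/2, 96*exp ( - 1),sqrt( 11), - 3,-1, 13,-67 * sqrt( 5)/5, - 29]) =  [ - 46*sqrt( 14), - 44*sqrt(7), - 67*sqrt( 5 ) /5,-29,- 3 , - 1,sqrt ( 5 ),sqrt ( 6),sqrt(6 ), sqrt ( 11),3* sqrt(2), 3*sqrt( 2) , sqrt(19), 13,7*sqrt (14) /2,5*sqrt(17), 96 * exp ( - 1), 65,97.12] 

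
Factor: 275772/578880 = 2^( - 4) *3^( - 2 )*5^ ( - 1 ) * 7^3 = 343/720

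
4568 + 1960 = 6528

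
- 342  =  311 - 653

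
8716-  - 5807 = 14523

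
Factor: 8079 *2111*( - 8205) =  - 139934379645 = -3^2*5^1*547^1 * 2111^1*2693^1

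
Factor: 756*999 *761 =2^2* 3^6 * 7^1*37^1*761^1 =574740684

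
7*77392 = 541744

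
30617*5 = 153085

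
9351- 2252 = 7099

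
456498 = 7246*63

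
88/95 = 88/95= 0.93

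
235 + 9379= 9614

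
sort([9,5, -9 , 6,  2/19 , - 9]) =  [ - 9, - 9,2/19,5,  6, 9]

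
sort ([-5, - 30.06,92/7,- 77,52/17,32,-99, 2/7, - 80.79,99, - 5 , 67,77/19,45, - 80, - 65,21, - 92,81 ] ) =[-99, - 92 ,  -  80.79, - 80, - 77, - 65,-30.06, - 5, - 5,2/7,52/17 , 77/19,92/7, 21,32,  45 , 67,81,99] 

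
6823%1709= 1696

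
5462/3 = 1820 + 2/3= 1820.67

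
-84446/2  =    -  42223 =-42223.00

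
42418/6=21209/3 = 7069.67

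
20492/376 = 54  +  1/2 = 54.50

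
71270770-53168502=18102268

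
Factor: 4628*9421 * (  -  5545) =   -  241764151460 = -2^2*5^1*13^1*89^1*1109^1*9421^1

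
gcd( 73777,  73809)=1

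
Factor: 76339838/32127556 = 2^(-1)*19^(-3) *1171^(  -  1)*38169919^1 = 38169919/16063778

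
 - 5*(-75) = 375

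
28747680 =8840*3252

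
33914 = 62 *547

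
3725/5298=3725/5298 = 0.70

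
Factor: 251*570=2^1*3^1*5^1*19^1 *251^1 = 143070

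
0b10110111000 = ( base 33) 1BC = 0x5B8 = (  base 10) 1464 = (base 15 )679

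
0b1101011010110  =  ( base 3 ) 100102110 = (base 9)10373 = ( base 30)7J0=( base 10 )6870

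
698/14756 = 349/7378  =  0.05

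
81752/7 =11678 + 6/7 = 11678.86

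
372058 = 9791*38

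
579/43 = 579/43 = 13.47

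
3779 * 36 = 136044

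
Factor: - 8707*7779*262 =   -  17745719286=- 2^1*3^1*131^1*2593^1*8707^1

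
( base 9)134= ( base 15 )77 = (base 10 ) 112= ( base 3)11011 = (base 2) 1110000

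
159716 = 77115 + 82601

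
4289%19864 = 4289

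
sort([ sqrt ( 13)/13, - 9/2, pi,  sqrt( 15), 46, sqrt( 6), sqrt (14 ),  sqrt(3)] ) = [-9/2, sqrt(13) /13, sqrt( 3),sqrt( 6 ), pi  ,  sqrt( 14 ), sqrt(15 ), 46]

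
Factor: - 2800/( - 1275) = 112/51 = 2^4*3^( -1 )*7^1*17^( - 1 ) 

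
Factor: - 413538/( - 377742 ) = 439/401 = 401^( - 1)*439^1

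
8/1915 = 8/1915=0.00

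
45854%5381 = 2806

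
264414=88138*3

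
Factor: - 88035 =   -  3^1*5^1*5869^1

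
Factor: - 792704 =  -  2^7*11^1*563^1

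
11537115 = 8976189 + 2560926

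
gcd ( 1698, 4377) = 3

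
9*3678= 33102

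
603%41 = 29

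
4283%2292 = 1991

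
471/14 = 33+9/14 = 33.64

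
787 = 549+238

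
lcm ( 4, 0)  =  0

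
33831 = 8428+25403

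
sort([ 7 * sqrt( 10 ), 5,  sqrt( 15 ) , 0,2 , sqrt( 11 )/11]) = [ 0  ,  sqrt( 11) /11, 2,  sqrt (15),  5,7*sqrt(10) ]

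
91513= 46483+45030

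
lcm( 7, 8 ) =56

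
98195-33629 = 64566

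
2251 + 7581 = 9832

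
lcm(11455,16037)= 80185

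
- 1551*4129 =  - 6404079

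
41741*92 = 3840172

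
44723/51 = 876 + 47/51 = 876.92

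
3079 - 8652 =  - 5573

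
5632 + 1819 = 7451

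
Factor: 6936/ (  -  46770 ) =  - 1156/7795 = - 2^2 * 5^ ( - 1) * 17^2*1559^( - 1) 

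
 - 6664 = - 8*833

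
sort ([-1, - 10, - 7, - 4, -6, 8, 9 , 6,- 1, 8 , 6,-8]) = [ - 10,  -  8,-7, - 6,-4,-1,-1,6,6, 8,8,9] 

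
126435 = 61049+65386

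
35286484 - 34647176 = 639308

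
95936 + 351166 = 447102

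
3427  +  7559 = 10986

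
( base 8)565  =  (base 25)en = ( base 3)111211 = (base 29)CP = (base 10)373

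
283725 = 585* 485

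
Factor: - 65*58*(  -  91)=2^1*5^1*7^1*13^2 * 29^1 = 343070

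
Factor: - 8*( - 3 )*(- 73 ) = - 2^3*3^1*73^1 = - 1752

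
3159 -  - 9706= 12865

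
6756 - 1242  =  5514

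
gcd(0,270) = 270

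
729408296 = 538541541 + 190866755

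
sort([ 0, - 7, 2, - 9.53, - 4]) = [ - 9.53,  -  7,- 4 , 0,2 ] 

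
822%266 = 24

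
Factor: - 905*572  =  -517660 = - 2^2*5^1*11^1*13^1*181^1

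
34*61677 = 2097018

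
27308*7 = 191156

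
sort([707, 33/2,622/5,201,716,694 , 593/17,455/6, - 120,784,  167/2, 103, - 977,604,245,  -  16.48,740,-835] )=[ - 977 , - 835, - 120,-16.48,33/2,593/17,455/6,167/2,103,622/5,201 , 245,604, 694,707, 716,740,784 ]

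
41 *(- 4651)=- 190691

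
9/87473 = 9/87473 = 0.00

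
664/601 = 1+63/601 = 1.10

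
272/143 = 272/143 =1.90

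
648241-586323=61918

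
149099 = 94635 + 54464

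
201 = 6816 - 6615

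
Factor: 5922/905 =2^1*3^2 * 5^ ( - 1 )* 7^1 * 47^1 * 181^( - 1)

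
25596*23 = 588708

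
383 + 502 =885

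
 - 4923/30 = -165 +9/10 = - 164.10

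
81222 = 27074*3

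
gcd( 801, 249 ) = 3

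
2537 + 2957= 5494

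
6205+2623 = 8828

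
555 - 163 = 392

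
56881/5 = 56881/5  =  11376.20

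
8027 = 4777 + 3250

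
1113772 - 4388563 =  - 3274791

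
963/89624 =963/89624 = 0.01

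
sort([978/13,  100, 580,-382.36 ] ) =[  -  382.36, 978/13,100, 580 ]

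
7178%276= 2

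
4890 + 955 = 5845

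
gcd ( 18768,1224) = 408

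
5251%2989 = 2262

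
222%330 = 222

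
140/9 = 15 + 5/9 = 15.56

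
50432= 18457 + 31975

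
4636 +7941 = 12577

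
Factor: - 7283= - 7283^1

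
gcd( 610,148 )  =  2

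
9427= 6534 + 2893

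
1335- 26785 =  -  25450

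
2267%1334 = 933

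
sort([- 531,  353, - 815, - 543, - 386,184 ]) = [-815, - 543, - 531, - 386,  184, 353 ] 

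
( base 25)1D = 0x26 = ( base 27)1b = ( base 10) 38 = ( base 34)14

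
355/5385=71/1077 = 0.07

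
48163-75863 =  - 27700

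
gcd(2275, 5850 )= 325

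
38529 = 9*4281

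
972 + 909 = 1881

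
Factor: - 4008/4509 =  - 8/9=- 2^3*3^( -2) 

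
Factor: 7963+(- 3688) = 3^2 * 5^2 * 19^1 = 4275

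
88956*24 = 2134944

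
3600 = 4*900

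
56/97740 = 14/24435 = 0.00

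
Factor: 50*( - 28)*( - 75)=2^3*3^1*5^4*7^1  =  105000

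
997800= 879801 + 117999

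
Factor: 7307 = 7307^1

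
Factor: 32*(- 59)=  -  2^5*59^1 =- 1888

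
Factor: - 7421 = -41^1*181^1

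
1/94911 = 1/94911 = 0.00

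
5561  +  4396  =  9957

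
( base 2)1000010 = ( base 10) 66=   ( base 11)60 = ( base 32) 22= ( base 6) 150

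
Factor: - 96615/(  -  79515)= 113/93 = 3^( - 1) * 31^( - 1)*113^1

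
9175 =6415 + 2760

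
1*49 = 49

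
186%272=186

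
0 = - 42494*0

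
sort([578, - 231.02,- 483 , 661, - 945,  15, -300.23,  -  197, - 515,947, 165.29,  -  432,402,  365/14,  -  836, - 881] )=[-945 , - 881, - 836, - 515, - 483,-432,-300.23,  -  231.02,- 197,15,365/14, 165.29, 402,578,661, 947]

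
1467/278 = 5 + 77/278 = 5.28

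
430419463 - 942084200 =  - 511664737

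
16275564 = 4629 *3516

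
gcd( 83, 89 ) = 1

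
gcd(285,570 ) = 285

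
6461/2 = 3230 + 1/2 = 3230.50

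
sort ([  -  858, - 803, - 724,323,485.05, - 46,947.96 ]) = [ - 858 , - 803,- 724, - 46, 323,485.05, 947.96]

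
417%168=81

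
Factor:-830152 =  - 2^3*103769^1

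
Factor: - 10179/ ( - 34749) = 29/99 = 3^( - 2 ) * 11^(  -  1)*29^1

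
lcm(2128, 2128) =2128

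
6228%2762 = 704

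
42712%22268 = 20444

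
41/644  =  41/644 = 0.06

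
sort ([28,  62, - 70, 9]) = [ - 70, 9,28,62]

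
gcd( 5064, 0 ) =5064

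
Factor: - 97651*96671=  - 9440019821 = - 96671^1*97651^1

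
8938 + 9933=18871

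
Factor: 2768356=2^2*692089^1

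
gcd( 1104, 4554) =138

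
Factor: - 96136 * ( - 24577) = 2362734472=2^3 * 7^1*61^1 * 197^1 * 3511^1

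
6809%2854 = 1101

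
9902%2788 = 1538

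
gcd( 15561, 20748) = 5187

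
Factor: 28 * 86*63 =2^3*3^2*7^2*43^1 = 151704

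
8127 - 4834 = 3293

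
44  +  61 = 105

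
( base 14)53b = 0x409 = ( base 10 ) 1033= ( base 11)85A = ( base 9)1367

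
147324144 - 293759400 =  - 146435256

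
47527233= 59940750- 12413517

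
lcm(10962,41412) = 372708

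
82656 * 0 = 0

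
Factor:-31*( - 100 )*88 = 2^5*5^2 * 11^1*31^1 = 272800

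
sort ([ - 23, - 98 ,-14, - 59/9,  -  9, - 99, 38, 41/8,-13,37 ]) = [ - 99  , - 98,-23, -14,-13, - 9,  -  59/9,  41/8 , 37, 38 ]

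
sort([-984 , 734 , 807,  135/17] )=[- 984, 135/17,734,807]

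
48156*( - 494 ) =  - 23789064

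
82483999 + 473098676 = 555582675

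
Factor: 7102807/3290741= 17^(-1 )*193573^(- 1 ) * 7102807^1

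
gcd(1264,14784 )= 16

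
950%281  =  107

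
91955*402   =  36965910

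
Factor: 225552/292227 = 2^4 * 13^( - 1) * 37^1*59^( - 1)= 592/767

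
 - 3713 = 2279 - 5992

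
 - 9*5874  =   - 52866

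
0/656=0= 0.00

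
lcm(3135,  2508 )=12540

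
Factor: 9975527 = 43^1*113^1*2053^1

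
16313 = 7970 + 8343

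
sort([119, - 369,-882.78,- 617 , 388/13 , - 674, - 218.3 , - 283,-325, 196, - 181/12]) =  [ - 882.78, - 674, - 617,-369, - 325,-283, - 218.3,  -  181/12,  388/13, 119,196 ] 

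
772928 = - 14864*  (-52) 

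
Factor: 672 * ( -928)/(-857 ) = 623616/857 = 2^10 * 3^1*7^1*29^1*857^(-1 )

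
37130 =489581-452451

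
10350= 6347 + 4003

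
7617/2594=2 + 2429/2594 = 2.94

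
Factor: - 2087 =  -2087^1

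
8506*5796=49300776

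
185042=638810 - 453768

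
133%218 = 133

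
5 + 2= 7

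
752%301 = 150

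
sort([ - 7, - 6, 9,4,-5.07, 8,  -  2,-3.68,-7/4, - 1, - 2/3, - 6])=[ - 7, - 6,-6, - 5.07,  -  3.68,-2, - 7/4,-1, - 2/3,4,8,9]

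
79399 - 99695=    - 20296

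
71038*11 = 781418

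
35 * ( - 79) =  - 2765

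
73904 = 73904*1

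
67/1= 67 = 67.00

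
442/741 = 34/57= 0.60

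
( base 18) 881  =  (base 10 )2737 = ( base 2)101010110001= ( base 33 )2gv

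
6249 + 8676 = 14925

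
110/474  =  55/237=0.23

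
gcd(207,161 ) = 23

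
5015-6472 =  - 1457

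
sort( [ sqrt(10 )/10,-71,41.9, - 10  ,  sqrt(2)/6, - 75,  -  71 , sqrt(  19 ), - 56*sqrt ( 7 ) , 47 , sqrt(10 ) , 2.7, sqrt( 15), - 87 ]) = [- 56*sqrt( 7) , - 87, - 75, - 71,-71, - 10 , sqrt(2 )/6,sqrt(10 )/10,2.7, sqrt(10 ),sqrt(15),sqrt(19 ), 41.9, 47] 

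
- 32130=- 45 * 714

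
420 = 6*70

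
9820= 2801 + 7019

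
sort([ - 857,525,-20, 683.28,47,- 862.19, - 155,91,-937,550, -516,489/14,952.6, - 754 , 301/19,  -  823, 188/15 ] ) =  [ - 937, - 862.19, - 857, - 823, - 754,-516, - 155, - 20,  188/15,301/19,489/14,47,91,525, 550,683.28, 952.6]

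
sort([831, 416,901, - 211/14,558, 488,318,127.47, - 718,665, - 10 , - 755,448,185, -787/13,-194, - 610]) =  [-755,-718, - 610, - 194, - 787/13,- 211/14, - 10,127.47,185,318,416, 448, 488,558,665, 831, 901]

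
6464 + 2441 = 8905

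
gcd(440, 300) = 20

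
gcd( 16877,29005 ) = 1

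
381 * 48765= 18579465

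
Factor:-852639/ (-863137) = 3^1*11^(- 1 )*71^1 * 4003^1*78467^( - 1)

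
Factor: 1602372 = 2^2*3^1*67^1*1993^1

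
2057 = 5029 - 2972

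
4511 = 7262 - 2751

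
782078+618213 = 1400291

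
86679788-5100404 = 81579384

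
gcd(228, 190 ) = 38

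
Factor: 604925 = 5^2*24197^1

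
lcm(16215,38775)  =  891825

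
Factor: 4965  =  3^1*5^1 * 331^1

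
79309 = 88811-9502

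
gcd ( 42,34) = 2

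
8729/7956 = 8729/7956  =  1.10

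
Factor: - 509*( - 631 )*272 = 2^4 * 17^1 * 509^1*631^1 = 87360688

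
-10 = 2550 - 2560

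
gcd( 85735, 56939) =1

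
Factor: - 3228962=-2^1*11^1*317^1*463^1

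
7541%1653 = 929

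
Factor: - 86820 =- 2^2 * 3^1*5^1* 1447^1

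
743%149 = 147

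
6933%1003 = 915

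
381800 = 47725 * 8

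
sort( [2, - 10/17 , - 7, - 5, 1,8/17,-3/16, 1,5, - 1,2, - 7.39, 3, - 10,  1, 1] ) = [ - 10, -7.39, - 7 , - 5,-1, - 10/17, - 3/16, 8/17, 1, 1, 1,  1, 2,2, 3 , 5] 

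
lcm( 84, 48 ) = 336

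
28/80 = 7/20 = 0.35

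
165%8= 5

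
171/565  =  171/565  =  0.30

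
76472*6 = 458832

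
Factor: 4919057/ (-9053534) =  - 2^( - 1)*7^(-2) * 11^1*13^1*41^1*839^1 * 92383^( - 1)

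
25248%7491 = 2775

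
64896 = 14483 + 50413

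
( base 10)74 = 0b1001010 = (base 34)26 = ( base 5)244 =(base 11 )68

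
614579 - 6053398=-5438819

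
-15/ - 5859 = 5/1953 = 0.00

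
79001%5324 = 4465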